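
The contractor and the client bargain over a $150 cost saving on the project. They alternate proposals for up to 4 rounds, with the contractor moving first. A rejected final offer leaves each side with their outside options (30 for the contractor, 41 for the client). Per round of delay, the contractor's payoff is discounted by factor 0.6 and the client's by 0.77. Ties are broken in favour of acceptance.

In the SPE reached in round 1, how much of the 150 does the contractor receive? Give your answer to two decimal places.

61.11

Round 4 (the client proposes): the contractor gets 30 if talks fail, so the client offers 30 and keeps 120.
Round 3 (the contractor proposes): the client can get 120 next round, worth 0.77 × 120 = 92.4 now; the contractor offers that and keeps 57.6.
Round 2 (the client proposes): the contractor can get 57.6 next round, worth 0.6 × 57.6 = 34.56 now. The client offers 34.56 and keeps 150 − 34.56 = 115.44.
Round 1 (the contractor proposes): the client can get 115.44 next round, worth 0.77 × 115.44 = 88.8888 now, so the contractor offers 88.8888, keeping 61.1112.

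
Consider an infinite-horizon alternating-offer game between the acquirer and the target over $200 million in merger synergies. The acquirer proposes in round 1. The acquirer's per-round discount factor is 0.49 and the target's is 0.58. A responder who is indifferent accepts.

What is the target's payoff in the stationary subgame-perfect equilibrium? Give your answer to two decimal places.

82.65

When the acquirer proposes, the target accepts any offer worth at least 0.58 times what the target would get by proposing next round; and vice versa.
This gives x = 200 − 0.58y and y = 200 − 0.49x, where x and y are each side's share when it proposes.
Hence (1 − 0.58·0.49)x = 200(1 − 0.58), i.e. 0.7158·x = 84.
x ≈ 117.3512; the target's share is 200 − x ≈ 82.6488.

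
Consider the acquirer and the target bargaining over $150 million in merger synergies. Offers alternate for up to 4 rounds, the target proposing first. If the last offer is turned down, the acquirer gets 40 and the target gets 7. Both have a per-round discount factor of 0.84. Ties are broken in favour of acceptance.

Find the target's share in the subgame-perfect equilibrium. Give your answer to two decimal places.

45.08

Round 4 (the acquirer proposes): the target gets 7 if talks fail, so the acquirer offers 7 and keeps 143.
Round 3 (the target proposes): the acquirer can get 143 next round, worth 0.84 × 143 = 120.12 now; the target offers that and keeps 29.88.
Round 2 (the acquirer proposes): the target can get 29.88 next round, worth 0.84 × 29.88 = 25.0992 now, so the acquirer offers 25.0992, keeping 124.9008.
Round 1 (the target proposes): the acquirer can get 124.9008 next round, worth 0.84 × 124.9008 = 104.916672 now; the target offers that and keeps 45.083328.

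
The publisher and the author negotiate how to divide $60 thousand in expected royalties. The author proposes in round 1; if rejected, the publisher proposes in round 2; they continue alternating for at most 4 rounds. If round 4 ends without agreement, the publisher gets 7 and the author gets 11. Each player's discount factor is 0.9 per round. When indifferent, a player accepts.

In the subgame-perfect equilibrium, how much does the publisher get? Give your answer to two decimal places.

Round 4 (the publisher proposes): the author gets 11 if talks fail, so the publisher offers 11 and keeps 49.
Round 3 (the author proposes): the publisher can get 49 next round, worth 0.9 × 49 = 44.1 now; the author offers that and keeps 15.9.
Round 2 (the publisher proposes): the author can get 15.9 next round, worth 0.9 × 15.9 = 14.31 now. The publisher offers 14.31 and keeps 60 − 14.31 = 45.69.
Round 1 (the author proposes): the publisher can get 45.69 next round, worth 0.9 × 45.69 = 41.121 now, so the author offers 41.121, keeping 18.879.

41.12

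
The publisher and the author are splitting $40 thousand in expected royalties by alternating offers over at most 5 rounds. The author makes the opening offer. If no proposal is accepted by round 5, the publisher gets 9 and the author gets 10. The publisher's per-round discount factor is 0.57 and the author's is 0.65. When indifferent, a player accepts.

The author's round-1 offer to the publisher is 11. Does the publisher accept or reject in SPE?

Round 5 (the author proposes): the publisher gets 9 if talks fail, so the author offers 9 and keeps 31.
Round 4 (the publisher proposes): the author can get 31 next round, worth 0.65 × 31 = 20.15 now. The publisher offers 20.15 and keeps 40 − 20.15 = 19.85.
Round 3 (the author proposes): the publisher can get 19.85 next round, worth 0.57 × 19.85 = 11.3145 now, so the author offers 11.3145, keeping 28.6855.
Round 2 (the publisher proposes): the author can get 28.6855 next round, worth 0.65 × 28.6855 = 18.645575 now. The publisher offers 18.645575 and keeps 40 − 18.645575 = 21.354425.
So by rejecting in round 1, the publisher gets 21.354425 next round, worth 0.57 × 21.354425 = 12.17202225 now.
Offer 11 < 12.17202225, so the publisher rejects.

Reject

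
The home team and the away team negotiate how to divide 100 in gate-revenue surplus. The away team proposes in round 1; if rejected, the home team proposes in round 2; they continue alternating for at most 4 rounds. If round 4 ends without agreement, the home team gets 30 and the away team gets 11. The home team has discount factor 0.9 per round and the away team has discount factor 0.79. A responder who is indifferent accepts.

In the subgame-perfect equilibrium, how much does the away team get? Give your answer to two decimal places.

24.15

Round 4 (the home team proposes): the away team gets 11 if talks fail, so the home team offers 11 and keeps 89.
Round 3 (the away team proposes): the home team can get 89 next round, worth 0.9 × 89 = 80.1 now; the away team offers that and keeps 19.9.
Round 2 (the home team proposes): the away team can get 19.9 next round, worth 0.79 × 19.9 = 15.721 now. The home team offers 15.721 and keeps 100 − 15.721 = 84.279.
Round 1 (the away team proposes): the home team can get 84.279 next round, worth 0.9 × 84.279 = 75.8511 now; the away team offers that and keeps 24.1489.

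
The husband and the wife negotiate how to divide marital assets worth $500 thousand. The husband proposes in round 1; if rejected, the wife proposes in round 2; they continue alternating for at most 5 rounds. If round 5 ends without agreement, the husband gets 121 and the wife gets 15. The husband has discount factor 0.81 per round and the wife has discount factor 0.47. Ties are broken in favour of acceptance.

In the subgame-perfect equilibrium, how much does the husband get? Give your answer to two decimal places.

436.18

Round 5 (the husband proposes): the wife gets 15 if talks fail, so the husband offers 15 and keeps 485.
Round 4 (the wife proposes): the husband can get 485 next round, worth 0.81 × 485 = 392.85 now, so the wife offers 392.85, keeping 107.15.
Round 3 (the husband proposes): the wife can get 107.15 next round, worth 0.47 × 107.15 = 50.3605 now, so the husband offers 50.3605, keeping 449.6395.
Round 2 (the wife proposes): the husband can get 449.6395 next round, worth 0.81 × 449.6395 = 364.207995 now. The wife offers 364.207995 and keeps 500 − 364.207995 = 135.792005.
Round 1 (the husband proposes): the wife can get 135.792005 next round, worth 0.47 × 135.792005 = 63.82224235 now. The husband offers 63.82224235 and keeps 500 − 63.82224235 = 436.17775765.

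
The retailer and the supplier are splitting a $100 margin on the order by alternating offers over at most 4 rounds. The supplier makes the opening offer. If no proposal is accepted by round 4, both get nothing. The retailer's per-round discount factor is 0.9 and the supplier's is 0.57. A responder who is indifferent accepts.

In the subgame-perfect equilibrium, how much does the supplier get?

Round 4 (the retailer proposes): rejection yields 0 for the supplier; the retailer offers 0 and keeps 100.
Round 3 (the supplier proposes): the retailer can get 100 next round, worth 0.9 × 100 = 90 now; the supplier offers that and keeps 10.
Round 2 (the retailer proposes): the supplier can get 10 next round, worth 0.57 × 10 = 5.7 now, so the retailer offers 5.7, keeping 94.3.
Round 1 (the supplier proposes): the retailer can get 94.3 next round, worth 0.9 × 94.3 = 84.87 now; the supplier offers that and keeps 15.13.

15.13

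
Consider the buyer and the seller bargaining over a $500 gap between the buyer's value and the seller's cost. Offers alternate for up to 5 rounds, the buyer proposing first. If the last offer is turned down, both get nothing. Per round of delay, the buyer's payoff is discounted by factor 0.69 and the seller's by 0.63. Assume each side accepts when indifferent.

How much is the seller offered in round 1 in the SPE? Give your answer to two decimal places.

Round 5 (the buyer proposes): the seller will accept anything ≥ 0, so the buyer offers 0 and keeps 500.
Round 4 (the seller proposes): the buyer can get 500 next round, worth 0.69 × 500 = 345 now. The seller offers 345 and keeps 500 − 345 = 155.
Round 3 (the buyer proposes): the seller can get 155 next round, worth 0.63 × 155 = 97.65 now, so the buyer offers 97.65, keeping 402.35.
Round 2 (the seller proposes): the buyer can get 402.35 next round, worth 0.69 × 402.35 = 277.6215 now, so the seller offers 277.6215, keeping 222.3785.
Round 1 (the buyer proposes): the seller can get 222.3785 next round, worth 0.63 × 222.3785 = 140.098455 now, so the buyer offers 140.098455, keeping 359.901545.

140.10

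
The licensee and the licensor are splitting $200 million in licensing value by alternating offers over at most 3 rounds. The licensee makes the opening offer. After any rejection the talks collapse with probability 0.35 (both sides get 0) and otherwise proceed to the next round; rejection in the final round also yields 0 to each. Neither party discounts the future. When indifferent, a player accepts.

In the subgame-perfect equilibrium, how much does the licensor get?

Round 3 (the licensee proposes): rejection yields 0 for the licensor; the licensee offers 0 and keeps 200.
Round 2 (the licensor proposes): rejecting gives the licensee an expected 0.65 × 200 = 130; the licensor offers that and keeps 70.
Round 1 (the licensee proposes): rejecting gives the licensor an expected 0.65 × 70 = 45.5. The licensee offers 45.5 and keeps 200 − 45.5 = 154.5.

45.5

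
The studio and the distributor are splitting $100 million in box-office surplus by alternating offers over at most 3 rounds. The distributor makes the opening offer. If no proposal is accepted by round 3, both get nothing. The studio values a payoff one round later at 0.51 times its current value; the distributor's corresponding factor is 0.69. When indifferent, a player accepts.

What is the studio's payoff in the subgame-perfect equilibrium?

Round 3 (the distributor proposes): rejection yields 0 for the studio; the distributor offers 0 and keeps 100.
Round 2 (the studio proposes): the distributor can get 100 next round, worth 0.69 × 100 = 69 now; the studio offers that and keeps 31.
Round 1 (the distributor proposes): the studio can get 31 next round, worth 0.51 × 31 = 15.81 now; the distributor offers that and keeps 84.19.

15.81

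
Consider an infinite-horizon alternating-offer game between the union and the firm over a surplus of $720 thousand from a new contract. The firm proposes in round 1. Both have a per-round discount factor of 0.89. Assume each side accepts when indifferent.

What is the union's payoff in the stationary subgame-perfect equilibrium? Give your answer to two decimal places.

339.05

In a stationary SPE each proposer offers the other exactly their discounted continuation value.
If the firm keeps x when proposing and the union keeps y when proposing, then x = 720 − 0.89y and y = 720 − 0.89x.
Solving: x = 720(1 − 0.89) / (1 − 0.89·0.89) = 79.2 / 0.2079 ≈ 380.9524.
The union gets 720 − 380.9524 ≈ 339.0476.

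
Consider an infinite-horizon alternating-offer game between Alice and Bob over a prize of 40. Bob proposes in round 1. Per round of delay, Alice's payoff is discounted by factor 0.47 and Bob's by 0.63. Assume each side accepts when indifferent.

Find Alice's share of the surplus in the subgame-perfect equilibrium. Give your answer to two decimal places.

9.88

Let x be Bob's share when Bob proposes and y be Alice's share when Alice proposes.
Alice accepts iff offered ≥ 0.47·y, so x = 40 − 0.47y. Symmetrically y = 40 − 0.63x.
Substituting: x = 40 − 0.47(40 − 0.63x), giving x(1 − 0.63·0.47) = 40(1 − 0.47).
So x = 40 × 0.53 / 0.7039 ≈ 30.1179, and Alice receives 40 − x ≈ 9.8821.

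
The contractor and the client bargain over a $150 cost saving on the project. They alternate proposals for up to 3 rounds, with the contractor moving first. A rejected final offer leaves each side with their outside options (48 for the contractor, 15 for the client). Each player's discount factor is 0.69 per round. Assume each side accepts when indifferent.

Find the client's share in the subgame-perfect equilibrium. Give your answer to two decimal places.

Solve by backward induction from round 3.
Round 3 (the contractor proposes): the client gets 15 if talks fail, so the contractor offers 15 and keeps 135.
Round 2 (the client proposes): the contractor can get 135 next round, worth 0.69 × 135 = 93.15 now. The client offers 93.15 and keeps 150 − 93.15 = 56.85.
Round 1 (the contractor proposes): the client can get 56.85 next round, worth 0.69 × 56.85 = 39.2265 now; the contractor offers that and keeps 110.7735.

39.23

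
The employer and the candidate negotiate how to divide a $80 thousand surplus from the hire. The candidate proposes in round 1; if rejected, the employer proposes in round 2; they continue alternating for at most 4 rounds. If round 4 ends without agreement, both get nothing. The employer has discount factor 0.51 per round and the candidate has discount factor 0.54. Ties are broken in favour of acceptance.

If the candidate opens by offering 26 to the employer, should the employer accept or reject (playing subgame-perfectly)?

Work out the employer's continuation value if the offer is rejected.
Round 4 (the employer proposes): rejection yields 0 for the candidate; the employer offers 0 and keeps 80.
Round 3 (the candidate proposes): the employer can get 80 next round, worth 0.51 × 80 = 40.8 now. The candidate offers 40.8 and keeps 80 − 40.8 = 39.2.
Round 2 (the employer proposes): the candidate can get 39.2 next round, worth 0.54 × 39.2 = 21.168 now; the employer offers that and keeps 58.832.
So by rejecting in round 1, the employer gets 58.832 next round, worth 0.51 × 58.832 = 30.00432 now.
Offer 26 < 30.00432, so the employer rejects.

Reject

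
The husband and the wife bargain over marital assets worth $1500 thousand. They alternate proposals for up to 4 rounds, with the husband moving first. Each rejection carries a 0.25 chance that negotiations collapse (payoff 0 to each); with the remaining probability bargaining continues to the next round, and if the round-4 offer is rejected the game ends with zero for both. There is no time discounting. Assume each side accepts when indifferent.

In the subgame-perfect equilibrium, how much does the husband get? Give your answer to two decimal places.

585.94

By backward induction:
Round 4 (the wife proposes): rejection yields 0 for the husband; the wife offers 0 and keeps 1500.
Round 3 (the husband proposes): rejecting gives the wife an expected 0.75 × 1500 = 1125. The husband offers 1125 and keeps 1500 − 1125 = 375.
Round 2 (the wife proposes): rejecting gives the husband an expected 0.75 × 375 = 281.25. The wife offers 281.25 and keeps 1500 − 281.25 = 1218.75.
Round 1 (the husband proposes): rejecting gives the wife an expected 0.75 × 1218.75 = 914.0625, so the husband offers 914.0625, keeping 585.9375.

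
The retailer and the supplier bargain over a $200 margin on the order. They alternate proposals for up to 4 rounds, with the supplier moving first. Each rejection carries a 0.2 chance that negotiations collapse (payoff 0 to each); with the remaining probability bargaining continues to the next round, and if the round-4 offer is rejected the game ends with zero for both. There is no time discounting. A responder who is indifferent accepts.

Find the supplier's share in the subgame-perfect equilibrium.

65.6

By backward induction:
Round 4 (the retailer proposes): the supplier will accept anything ≥ 0, so the retailer offers 0 and keeps 200.
Round 3 (the supplier proposes): rejecting gives the retailer an expected 0.8 × 200 = 160; the supplier offers that and keeps 40.
Round 2 (the retailer proposes): rejecting gives the supplier an expected 0.8 × 40 = 32; the retailer offers that and keeps 168.
Round 1 (the supplier proposes): rejecting gives the retailer an expected 0.8 × 168 = 134.4, so the supplier offers 134.4, keeping 65.6.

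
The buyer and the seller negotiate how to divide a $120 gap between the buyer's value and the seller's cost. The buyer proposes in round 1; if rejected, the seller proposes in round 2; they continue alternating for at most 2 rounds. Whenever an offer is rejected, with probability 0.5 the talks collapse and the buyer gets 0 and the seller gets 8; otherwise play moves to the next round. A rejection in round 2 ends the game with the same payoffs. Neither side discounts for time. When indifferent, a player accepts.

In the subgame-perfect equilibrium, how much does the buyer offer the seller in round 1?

Round 2 (the seller proposes): rejection yields 0 for the buyer; the seller offers 0 and keeps 120.
Round 1 (the buyer proposes): rejecting gives the seller an expected 0.5 × 120 + 0.5 × 8 = 64. The buyer offers 64 and keeps 120 − 64 = 56.

64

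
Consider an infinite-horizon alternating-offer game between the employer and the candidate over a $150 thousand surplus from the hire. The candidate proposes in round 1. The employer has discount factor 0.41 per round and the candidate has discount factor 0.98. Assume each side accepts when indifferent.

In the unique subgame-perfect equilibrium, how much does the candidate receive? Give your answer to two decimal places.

When the candidate proposes, the employer accepts any offer worth at least 0.41 times what the employer would get by proposing next round; and vice versa.
This gives x = 150 − 0.41y and y = 150 − 0.98x, where x and y are each side's share when it proposes.
Hence (1 − 0.41·0.98)x = 150(1 − 0.41), i.e. 0.5982·x = 88.5.
x ≈ 147.9438; the employer's share is 150 − x ≈ 2.0562.

147.94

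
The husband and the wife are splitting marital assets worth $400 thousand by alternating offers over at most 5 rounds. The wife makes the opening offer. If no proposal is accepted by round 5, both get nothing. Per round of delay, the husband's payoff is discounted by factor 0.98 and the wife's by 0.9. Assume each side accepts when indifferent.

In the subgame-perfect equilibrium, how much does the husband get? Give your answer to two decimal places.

73.77

Work backward from the last round.
Round 5 (the wife proposes): the husband will accept anything ≥ 0, so the wife offers 0 and keeps 400.
Round 4 (the husband proposes): the wife can get 400 next round, worth 0.9 × 400 = 360 now, so the husband offers 360, keeping 40.
Round 3 (the wife proposes): the husband can get 40 next round, worth 0.98 × 40 = 39.2 now, so the wife offers 39.2, keeping 360.8.
Round 2 (the husband proposes): the wife can get 360.8 next round, worth 0.9 × 360.8 = 324.72 now. The husband offers 324.72 and keeps 400 − 324.72 = 75.28.
Round 1 (the wife proposes): the husband can get 75.28 next round, worth 0.98 × 75.28 = 73.7744 now; the wife offers that and keeps 326.2256.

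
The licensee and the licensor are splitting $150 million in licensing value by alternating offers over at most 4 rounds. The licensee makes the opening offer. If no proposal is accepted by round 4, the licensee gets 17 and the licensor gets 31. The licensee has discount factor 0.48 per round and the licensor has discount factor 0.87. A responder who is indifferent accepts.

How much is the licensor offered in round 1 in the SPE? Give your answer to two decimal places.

Round 4 (the licensor proposes): the licensee gets 17 if talks fail, so the licensor offers 17 and keeps 133.
Round 3 (the licensee proposes): the licensor can get 133 next round, worth 0.87 × 133 = 115.71 now, so the licensee offers 115.71, keeping 34.29.
Round 2 (the licensor proposes): the licensee can get 34.29 next round, worth 0.48 × 34.29 = 16.4592 now, so the licensor offers 16.4592, keeping 133.5408.
Round 1 (the licensee proposes): the licensor can get 133.5408 next round, worth 0.87 × 133.5408 = 116.180496 now, so the licensee offers 116.180496, keeping 33.819504.

116.18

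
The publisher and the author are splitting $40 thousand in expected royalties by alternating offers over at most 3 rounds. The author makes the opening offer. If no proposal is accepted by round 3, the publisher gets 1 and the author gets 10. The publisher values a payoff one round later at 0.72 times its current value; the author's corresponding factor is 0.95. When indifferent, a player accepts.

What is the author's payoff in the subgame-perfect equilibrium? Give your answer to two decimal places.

Round 3 (the author proposes): the publisher gets 1 if talks fail, so the author offers 1 and keeps 39.
Round 2 (the publisher proposes): the author can get 39 next round, worth 0.95 × 39 = 37.05 now; the publisher offers that and keeps 2.95.
Round 1 (the author proposes): the publisher can get 2.95 next round, worth 0.72 × 2.95 = 2.124 now; the author offers that and keeps 37.876.

37.88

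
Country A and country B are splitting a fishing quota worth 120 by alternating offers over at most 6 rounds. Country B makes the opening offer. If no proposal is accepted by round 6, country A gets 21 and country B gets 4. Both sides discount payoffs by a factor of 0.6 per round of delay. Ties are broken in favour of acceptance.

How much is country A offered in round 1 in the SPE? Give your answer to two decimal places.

48.19

By backward induction:
Round 6 (country A proposes): country B gets 4 if talks fail, so country A offers 4 and keeps 116.
Round 5 (country B proposes): country A can get 116 next round, worth 0.6 × 116 = 69.6 now, so country B offers 69.6, keeping 50.4.
Round 4 (country A proposes): country B can get 50.4 next round, worth 0.6 × 50.4 = 30.24 now; country A offers that and keeps 89.76.
Round 3 (country B proposes): country A can get 89.76 next round, worth 0.6 × 89.76 = 53.856 now. Country B offers 53.856 and keeps 120 − 53.856 = 66.144.
Round 2 (country A proposes): country B can get 66.144 next round, worth 0.6 × 66.144 = 39.6864 now, so country A offers 39.6864, keeping 80.3136.
Round 1 (country B proposes): country A can get 80.3136 next round, worth 0.6 × 80.3136 = 48.18816 now. Country B offers 48.18816 and keeps 120 − 48.18816 = 71.81184.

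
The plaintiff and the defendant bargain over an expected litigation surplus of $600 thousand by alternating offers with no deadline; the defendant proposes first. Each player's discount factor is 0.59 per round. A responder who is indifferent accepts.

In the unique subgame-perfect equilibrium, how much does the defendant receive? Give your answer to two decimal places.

377.36

When the defendant proposes, the plaintiff accepts any offer worth at least 0.59 times what the plaintiff would get by proposing next round; and vice versa.
This gives x = 600 − 0.59y and y = 600 − 0.59x, where x and y are each side's share when it proposes.
Hence (1 − 0.59·0.59)x = 600(1 − 0.59), i.e. 0.6519·x = 246.
x ≈ 377.3585; the plaintiff's share is 600 − x ≈ 222.6415.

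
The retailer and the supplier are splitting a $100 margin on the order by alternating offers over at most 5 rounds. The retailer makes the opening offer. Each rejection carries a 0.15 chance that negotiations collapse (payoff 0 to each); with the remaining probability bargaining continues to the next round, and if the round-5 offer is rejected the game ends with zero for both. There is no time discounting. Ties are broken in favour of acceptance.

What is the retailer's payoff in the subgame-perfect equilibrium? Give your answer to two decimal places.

Round 5 (the retailer proposes): the supplier will accept anything ≥ 0, so the retailer offers 0 and keeps 100.
Round 4 (the supplier proposes): rejecting gives the retailer an expected 0.85 × 100 = 85; the supplier offers that and keeps 15.
Round 3 (the retailer proposes): rejecting gives the supplier an expected 0.85 × 15 = 12.75. The retailer offers 12.75 and keeps 100 − 12.75 = 87.25.
Round 2 (the supplier proposes): rejecting gives the retailer an expected 0.85 × 87.25 = 74.1625. The supplier offers 74.1625 and keeps 100 − 74.1625 = 25.8375.
Round 1 (the retailer proposes): rejecting gives the supplier an expected 0.85 × 25.8375 = 21.961875, so the retailer offers 21.961875, keeping 78.038125.

78.04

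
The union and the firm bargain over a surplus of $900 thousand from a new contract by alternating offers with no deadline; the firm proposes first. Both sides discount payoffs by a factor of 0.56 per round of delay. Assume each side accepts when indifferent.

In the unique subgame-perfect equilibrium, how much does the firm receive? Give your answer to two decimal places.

When the firm proposes, the union accepts any offer worth at least 0.56 times what the union would get by proposing next round; and vice versa.
This gives x = 900 − 0.56y and y = 900 − 0.56x, where x and y are each side's share when it proposes.
Hence (1 − 0.56·0.56)x = 900(1 − 0.56), i.e. 0.6864·x = 396.
x ≈ 576.9231; the union's share is 900 − x ≈ 323.0769.

576.92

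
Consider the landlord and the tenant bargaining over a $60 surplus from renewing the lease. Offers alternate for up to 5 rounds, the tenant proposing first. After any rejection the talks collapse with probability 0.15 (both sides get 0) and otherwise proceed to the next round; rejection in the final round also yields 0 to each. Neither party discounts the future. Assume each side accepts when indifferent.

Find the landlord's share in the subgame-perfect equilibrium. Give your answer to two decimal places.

By backward induction:
Round 5 (the tenant proposes): rejection yields 0 for the landlord; the tenant offers 0 and keeps 60.
Round 4 (the landlord proposes): rejecting gives the tenant an expected 0.85 × 60 = 51; the landlord offers that and keeps 9.
Round 3 (the tenant proposes): rejecting gives the landlord an expected 0.85 × 9 = 7.65, so the tenant offers 7.65, keeping 52.35.
Round 2 (the landlord proposes): rejecting gives the tenant an expected 0.85 × 52.35 = 44.4975. The landlord offers 44.4975 and keeps 60 − 44.4975 = 15.5025.
Round 1 (the tenant proposes): rejecting gives the landlord an expected 0.85 × 15.5025 = 13.177125, so the tenant offers 13.177125, keeping 46.822875.

13.18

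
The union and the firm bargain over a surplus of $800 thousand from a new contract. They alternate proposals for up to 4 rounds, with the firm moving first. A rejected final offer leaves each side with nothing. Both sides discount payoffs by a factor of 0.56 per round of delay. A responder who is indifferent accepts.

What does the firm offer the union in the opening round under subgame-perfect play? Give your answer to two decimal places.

Round 4 (the union proposes): the firm will accept anything ≥ 0, so the union offers 0 and keeps 800.
Round 3 (the firm proposes): the union can get 800 next round, worth 0.56 × 800 = 448 now, so the firm offers 448, keeping 352.
Round 2 (the union proposes): the firm can get 352 next round, worth 0.56 × 352 = 197.12 now. The union offers 197.12 and keeps 800 − 197.12 = 602.88.
Round 1 (the firm proposes): the union can get 602.88 next round, worth 0.56 × 602.88 = 337.6128 now; the firm offers that and keeps 462.3872.

337.61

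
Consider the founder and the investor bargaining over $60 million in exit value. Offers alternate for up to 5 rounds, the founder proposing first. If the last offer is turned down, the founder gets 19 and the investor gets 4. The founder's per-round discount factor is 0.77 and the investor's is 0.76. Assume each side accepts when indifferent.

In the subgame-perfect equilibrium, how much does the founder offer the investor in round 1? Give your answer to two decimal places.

18.00

Round 5 (the founder proposes): the investor gets 4 if talks fail, so the founder offers 4 and keeps 56.
Round 4 (the investor proposes): the founder can get 56 next round, worth 0.77 × 56 = 43.12 now. The investor offers 43.12 and keeps 60 − 43.12 = 16.88.
Round 3 (the founder proposes): the investor can get 16.88 next round, worth 0.76 × 16.88 = 12.8288 now; the founder offers that and keeps 47.1712.
Round 2 (the investor proposes): the founder can get 47.1712 next round, worth 0.77 × 47.1712 = 36.321824 now; the investor offers that and keeps 23.678176.
Round 1 (the founder proposes): the investor can get 23.678176 next round, worth 0.76 × 23.678176 = 17.99541376 now; the founder offers that and keeps 42.00458624.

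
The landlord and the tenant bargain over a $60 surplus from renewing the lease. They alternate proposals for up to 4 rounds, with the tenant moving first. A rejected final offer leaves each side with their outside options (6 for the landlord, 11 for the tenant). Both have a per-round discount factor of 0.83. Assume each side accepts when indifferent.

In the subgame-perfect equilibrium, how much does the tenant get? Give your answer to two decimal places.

Round 4 (the landlord proposes): the tenant gets 11 if talks fail, so the landlord offers 11 and keeps 49.
Round 3 (the tenant proposes): the landlord can get 49 next round, worth 0.83 × 49 = 40.67 now, so the tenant offers 40.67, keeping 19.33.
Round 2 (the landlord proposes): the tenant can get 19.33 next round, worth 0.83 × 19.33 = 16.0439 now, so the landlord offers 16.0439, keeping 43.9561.
Round 1 (the tenant proposes): the landlord can get 43.9561 next round, worth 0.83 × 43.9561 = 36.483563 now, so the tenant offers 36.483563, keeping 23.516437.

23.52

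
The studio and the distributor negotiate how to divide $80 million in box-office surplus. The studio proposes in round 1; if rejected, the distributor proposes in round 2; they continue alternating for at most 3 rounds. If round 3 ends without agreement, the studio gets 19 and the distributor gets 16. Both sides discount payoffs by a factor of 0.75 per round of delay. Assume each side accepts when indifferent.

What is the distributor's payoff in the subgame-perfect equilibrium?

24

Round 3 (the studio proposes): the distributor gets 16 if talks fail, so the studio offers 16 and keeps 64.
Round 2 (the distributor proposes): the studio can get 64 next round, worth 0.75 × 64 = 48 now; the distributor offers that and keeps 32.
Round 1 (the studio proposes): the distributor can get 32 next round, worth 0.75 × 32 = 24 now, so the studio offers 24, keeping 56.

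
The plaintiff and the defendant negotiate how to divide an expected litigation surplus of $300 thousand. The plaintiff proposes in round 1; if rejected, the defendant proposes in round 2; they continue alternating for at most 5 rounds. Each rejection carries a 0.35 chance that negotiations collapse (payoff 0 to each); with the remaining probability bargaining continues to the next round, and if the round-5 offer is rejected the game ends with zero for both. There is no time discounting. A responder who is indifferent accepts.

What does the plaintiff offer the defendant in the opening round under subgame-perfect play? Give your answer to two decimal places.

97.09

Round 5 (the plaintiff proposes): the defendant will accept anything ≥ 0, so the plaintiff offers 0 and keeps 300.
Round 4 (the defendant proposes): rejecting gives the plaintiff an expected 0.65 × 300 = 195; the defendant offers that and keeps 105.
Round 3 (the plaintiff proposes): rejecting gives the defendant an expected 0.65 × 105 = 68.25; the plaintiff offers that and keeps 231.75.
Round 2 (the defendant proposes): rejecting gives the plaintiff an expected 0.65 × 231.75 = 150.6375. The defendant offers 150.6375 and keeps 300 − 150.6375 = 149.3625.
Round 1 (the plaintiff proposes): rejecting gives the defendant an expected 0.65 × 149.3625 = 97.085625, so the plaintiff offers 97.085625, keeping 202.914375.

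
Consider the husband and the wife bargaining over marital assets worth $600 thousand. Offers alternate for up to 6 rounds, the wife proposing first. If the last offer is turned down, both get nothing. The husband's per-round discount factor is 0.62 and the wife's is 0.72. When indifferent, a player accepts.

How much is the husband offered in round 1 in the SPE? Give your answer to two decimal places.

Round 6 (the husband proposes): rejection yields 0 for the wife; the husband offers 0 and keeps 600.
Round 5 (the wife proposes): the husband can get 600 next round, worth 0.62 × 600 = 372 now, so the wife offers 372, keeping 228.
Round 4 (the husband proposes): the wife can get 228 next round, worth 0.72 × 228 = 164.16 now, so the husband offers 164.16, keeping 435.84.
Round 3 (the wife proposes): the husband can get 435.84 next round, worth 0.62 × 435.84 = 270.2208 now. The wife offers 270.2208 and keeps 600 − 270.2208 = 329.7792.
Round 2 (the husband proposes): the wife can get 329.7792 next round, worth 0.72 × 329.7792 = 237.441024 now. The husband offers 237.441024 and keeps 600 − 237.441024 = 362.558976.
Round 1 (the wife proposes): the husband can get 362.558976 next round, worth 0.62 × 362.558976 = 224.78656512 now; the wife offers that and keeps 375.21343488.

224.79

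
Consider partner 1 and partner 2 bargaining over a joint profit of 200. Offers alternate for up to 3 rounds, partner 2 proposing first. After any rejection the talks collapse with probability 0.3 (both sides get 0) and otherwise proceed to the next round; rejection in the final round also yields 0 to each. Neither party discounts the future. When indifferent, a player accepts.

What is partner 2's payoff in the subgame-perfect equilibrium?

158

By backward induction:
Round 3 (partner 2 proposes): rejection yields 0 for partner 1; partner 2 offers 0 and keeps 200.
Round 2 (partner 1 proposes): rejecting gives partner 2 an expected 0.7 × 200 = 140, so partner 1 offers 140, keeping 60.
Round 1 (partner 2 proposes): rejecting gives partner 1 an expected 0.7 × 60 = 42. Partner 2 offers 42 and keeps 200 − 42 = 158.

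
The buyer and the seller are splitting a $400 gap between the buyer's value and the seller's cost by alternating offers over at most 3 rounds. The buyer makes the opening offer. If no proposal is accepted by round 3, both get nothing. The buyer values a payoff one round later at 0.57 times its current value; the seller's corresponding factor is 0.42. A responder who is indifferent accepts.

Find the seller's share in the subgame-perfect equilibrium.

72.24

Round 3 (the buyer proposes): the seller will accept anything ≥ 0, so the buyer offers 0 and keeps 400.
Round 2 (the seller proposes): the buyer can get 400 next round, worth 0.57 × 400 = 228 now; the seller offers that and keeps 172.
Round 1 (the buyer proposes): the seller can get 172 next round, worth 0.42 × 172 = 72.24 now; the buyer offers that and keeps 327.76.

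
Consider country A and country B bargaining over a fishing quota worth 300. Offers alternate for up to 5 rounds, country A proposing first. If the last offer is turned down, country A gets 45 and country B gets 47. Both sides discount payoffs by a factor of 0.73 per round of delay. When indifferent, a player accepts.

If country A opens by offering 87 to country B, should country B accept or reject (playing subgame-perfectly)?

Reject

Round 5 (country A proposes): country B gets 47 if talks fail, so country A offers 47 and keeps 253.
Round 4 (country B proposes): country A can get 253 next round, worth 0.73 × 253 = 184.69 now. Country B offers 184.69 and keeps 300 − 184.69 = 115.31.
Round 3 (country A proposes): country B can get 115.31 next round, worth 0.73 × 115.31 = 84.1763 now; country A offers that and keeps 215.8237.
Round 2 (country B proposes): country A can get 215.8237 next round, worth 0.73 × 215.8237 = 157.551301 now, so country B offers 157.551301, keeping 142.448699.
So by rejecting in round 1, country B gets 142.448699 next round, worth 0.73 × 142.448699 = 103.98755027 now.
Offer 87 < 103.98755027, so country B rejects.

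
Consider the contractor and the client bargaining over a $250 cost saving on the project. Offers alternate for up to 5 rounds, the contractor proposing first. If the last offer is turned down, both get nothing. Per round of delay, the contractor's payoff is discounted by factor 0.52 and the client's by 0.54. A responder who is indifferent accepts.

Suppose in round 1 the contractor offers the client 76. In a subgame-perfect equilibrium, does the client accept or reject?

Reject

Round 5 (the contractor proposes): rejection yields 0 for the client; the contractor offers 0 and keeps 250.
Round 4 (the client proposes): the contractor can get 250 next round, worth 0.52 × 250 = 130 now; the client offers that and keeps 120.
Round 3 (the contractor proposes): the client can get 120 next round, worth 0.54 × 120 = 64.8 now, so the contractor offers 64.8, keeping 185.2.
Round 2 (the client proposes): the contractor can get 185.2 next round, worth 0.52 × 185.2 = 96.304 now. The client offers 96.304 and keeps 250 − 96.304 = 153.696.
So by rejecting in round 1, the client gets 153.696 next round, worth 0.54 × 153.696 = 82.99584 now.
Offer 76 < 82.99584, so the client rejects.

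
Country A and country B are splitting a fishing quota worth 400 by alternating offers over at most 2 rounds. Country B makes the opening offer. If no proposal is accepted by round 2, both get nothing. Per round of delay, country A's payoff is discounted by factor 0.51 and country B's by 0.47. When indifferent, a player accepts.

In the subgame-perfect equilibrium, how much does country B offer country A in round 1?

204

Round 2 (country A proposes): country B will accept anything ≥ 0, so country A offers 0 and keeps 400.
Round 1 (country B proposes): country A can get 400 next round, worth 0.51 × 400 = 204 now. Country B offers 204 and keeps 400 − 204 = 196.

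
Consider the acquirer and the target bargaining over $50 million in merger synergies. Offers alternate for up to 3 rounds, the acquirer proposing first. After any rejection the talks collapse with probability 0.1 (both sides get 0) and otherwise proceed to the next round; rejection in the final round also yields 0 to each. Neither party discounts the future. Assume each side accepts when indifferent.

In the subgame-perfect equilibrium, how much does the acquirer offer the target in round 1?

By backward induction:
Round 3 (the acquirer proposes): rejection yields 0 for the target; the acquirer offers 0 and keeps 50.
Round 2 (the target proposes): rejecting gives the acquirer an expected 0.9 × 50 = 45, so the target offers 45, keeping 5.
Round 1 (the acquirer proposes): rejecting gives the target an expected 0.9 × 5 = 4.5, so the acquirer offers 4.5, keeping 45.5.

4.5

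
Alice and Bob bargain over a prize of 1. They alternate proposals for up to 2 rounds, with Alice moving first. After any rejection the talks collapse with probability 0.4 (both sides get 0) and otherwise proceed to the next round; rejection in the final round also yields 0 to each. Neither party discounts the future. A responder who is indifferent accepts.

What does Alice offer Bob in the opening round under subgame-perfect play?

0.6

Round 2 (Bob proposes): rejection yields 0 for Alice; Bob offers 0 and keeps 1.
Round 1 (Alice proposes): rejecting gives Bob an expected 0.6 × 1 = 0.6, so Alice offers 0.6, keeping 0.4.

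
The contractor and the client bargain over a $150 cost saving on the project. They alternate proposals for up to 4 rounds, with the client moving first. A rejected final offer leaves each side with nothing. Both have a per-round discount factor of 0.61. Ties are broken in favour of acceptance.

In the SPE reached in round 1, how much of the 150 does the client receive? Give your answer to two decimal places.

80.27

Round 4 (the contractor proposes): rejection yields 0 for the client; the contractor offers 0 and keeps 150.
Round 3 (the client proposes): the contractor can get 150 next round, worth 0.61 × 150 = 91.5 now. The client offers 91.5 and keeps 150 − 91.5 = 58.5.
Round 2 (the contractor proposes): the client can get 58.5 next round, worth 0.61 × 58.5 = 35.685 now, so the contractor offers 35.685, keeping 114.315.
Round 1 (the client proposes): the contractor can get 114.315 next round, worth 0.61 × 114.315 = 69.73215 now; the client offers that and keeps 80.26785.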